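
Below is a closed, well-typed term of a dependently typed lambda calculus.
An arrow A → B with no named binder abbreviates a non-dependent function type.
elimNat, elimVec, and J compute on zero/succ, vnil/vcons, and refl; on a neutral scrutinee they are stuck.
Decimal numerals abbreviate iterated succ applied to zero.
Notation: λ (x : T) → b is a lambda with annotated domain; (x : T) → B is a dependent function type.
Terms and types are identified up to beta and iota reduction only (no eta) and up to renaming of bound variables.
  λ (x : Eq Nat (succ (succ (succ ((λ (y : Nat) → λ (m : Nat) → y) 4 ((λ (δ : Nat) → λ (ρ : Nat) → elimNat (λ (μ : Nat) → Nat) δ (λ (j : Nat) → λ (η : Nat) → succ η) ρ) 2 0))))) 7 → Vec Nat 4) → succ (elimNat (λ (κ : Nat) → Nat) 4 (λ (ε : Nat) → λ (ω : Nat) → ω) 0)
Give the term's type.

the term's type:
  (Eq Nat 7 7 → Vec Nat 4) → Nat


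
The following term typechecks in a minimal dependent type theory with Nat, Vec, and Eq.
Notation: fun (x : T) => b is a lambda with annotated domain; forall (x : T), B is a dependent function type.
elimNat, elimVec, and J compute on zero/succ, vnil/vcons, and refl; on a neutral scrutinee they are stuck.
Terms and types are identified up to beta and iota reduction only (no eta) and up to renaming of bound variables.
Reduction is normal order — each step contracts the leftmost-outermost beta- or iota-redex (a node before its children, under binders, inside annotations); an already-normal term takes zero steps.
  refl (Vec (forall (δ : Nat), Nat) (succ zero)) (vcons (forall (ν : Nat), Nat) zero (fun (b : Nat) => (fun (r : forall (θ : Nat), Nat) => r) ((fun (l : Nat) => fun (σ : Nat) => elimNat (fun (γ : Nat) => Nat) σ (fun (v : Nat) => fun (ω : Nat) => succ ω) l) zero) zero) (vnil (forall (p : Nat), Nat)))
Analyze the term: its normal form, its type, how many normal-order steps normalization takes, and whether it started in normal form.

reduced normal form:
  refl (Vec (forall (δ : Nat), Nat) (succ zero)) (vcons (forall (ν : Nat), Nat) zero (fun (b : Nat) => zero) (vnil (forall (r : Nat), Nat)))
the term's type:
  Eq (Vec (forall (δ : Nat), Nat) (succ zero)) (vcons (forall (ν : Nat), Nat) zero (fun (b : Nat) => zero) (vnil (forall (r : Nat), Nat))) (vcons (forall (θ : Nat), Nat) zero (fun (l : Nat) => zero) (vnil (forall (σ : Nat), Nat)))
reduction steps (normal order): 4
term was already normal: no
first redex: a beta-redex


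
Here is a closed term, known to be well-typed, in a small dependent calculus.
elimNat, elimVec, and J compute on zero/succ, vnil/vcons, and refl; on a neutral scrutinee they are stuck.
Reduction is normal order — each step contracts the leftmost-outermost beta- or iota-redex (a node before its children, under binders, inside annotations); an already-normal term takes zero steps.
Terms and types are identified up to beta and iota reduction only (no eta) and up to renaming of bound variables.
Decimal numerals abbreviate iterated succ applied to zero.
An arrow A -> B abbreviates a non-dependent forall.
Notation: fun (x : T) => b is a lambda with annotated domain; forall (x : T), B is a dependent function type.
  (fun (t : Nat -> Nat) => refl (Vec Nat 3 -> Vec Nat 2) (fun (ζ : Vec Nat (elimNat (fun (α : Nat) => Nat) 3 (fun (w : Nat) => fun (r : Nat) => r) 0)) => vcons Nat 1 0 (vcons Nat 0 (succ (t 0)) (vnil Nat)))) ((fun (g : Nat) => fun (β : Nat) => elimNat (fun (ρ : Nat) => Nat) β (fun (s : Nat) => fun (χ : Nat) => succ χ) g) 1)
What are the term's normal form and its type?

resulting normal form:
  refl (Vec Nat 3 -> Vec Nat 2) (fun (t : Vec Nat 3) => vcons Nat 1 0 (vcons Nat 0 2 (vnil Nat)))
inferred type:
  Eq (Vec Nat 3 -> Vec Nat 2) (fun (t : Vec Nat 3) => vcons Nat 1 0 (vcons Nat 0 2 (vnil Nat))) (fun (ζ : Vec Nat 3) => vcons Nat 1 0 (vcons Nat 0 2 (vnil Nat)))


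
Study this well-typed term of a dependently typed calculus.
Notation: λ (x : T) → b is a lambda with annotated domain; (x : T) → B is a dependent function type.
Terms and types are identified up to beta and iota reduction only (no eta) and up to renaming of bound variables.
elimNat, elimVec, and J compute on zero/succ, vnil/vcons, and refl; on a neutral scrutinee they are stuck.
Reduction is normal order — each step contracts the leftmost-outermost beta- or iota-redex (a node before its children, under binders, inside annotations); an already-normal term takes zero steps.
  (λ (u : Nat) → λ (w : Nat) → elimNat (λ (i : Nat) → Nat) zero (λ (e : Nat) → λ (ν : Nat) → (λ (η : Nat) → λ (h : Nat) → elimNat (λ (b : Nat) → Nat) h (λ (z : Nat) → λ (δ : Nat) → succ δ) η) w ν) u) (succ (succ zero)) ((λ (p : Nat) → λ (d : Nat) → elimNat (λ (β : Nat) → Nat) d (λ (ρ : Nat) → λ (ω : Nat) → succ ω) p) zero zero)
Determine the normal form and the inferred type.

reduced normal form:
  zero
the term's type:
  Nat


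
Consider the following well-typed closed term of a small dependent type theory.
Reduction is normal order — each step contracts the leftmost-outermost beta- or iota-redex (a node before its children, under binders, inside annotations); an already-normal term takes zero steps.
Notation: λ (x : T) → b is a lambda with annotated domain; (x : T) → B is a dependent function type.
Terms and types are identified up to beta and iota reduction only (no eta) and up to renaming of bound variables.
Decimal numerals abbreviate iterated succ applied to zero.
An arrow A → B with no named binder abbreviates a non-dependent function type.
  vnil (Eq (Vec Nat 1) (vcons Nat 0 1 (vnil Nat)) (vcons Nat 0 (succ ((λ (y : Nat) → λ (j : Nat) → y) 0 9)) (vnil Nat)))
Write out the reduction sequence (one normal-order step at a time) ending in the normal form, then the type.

reduction (normal order):
  vnil (Eq (Vec Nat 1) (vcons Nat 0 1 (vnil Nat)) (vcons Nat 0 (succ ((λ (y : Nat) → λ (j : Nat) → y) 0 9)) (vnil Nat)))
  ~> vnil (Eq (Vec Nat 1) (vcons Nat 0 1 (vnil Nat)) (vcons Nat 0 (succ ((λ (y : Nat) → 0) 9)) (vnil Nat)))
  ~> vnil (Eq (Vec Nat 1) (vcons Nat 0 1 (vnil Nat)) (vcons Nat 0 1 (vnil Nat)))
inferred type:
  Vec (Eq (Vec Nat 1) (vcons Nat 0 1 (vnil Nat)) (vcons Nat 0 1 (vnil Nat))) 0


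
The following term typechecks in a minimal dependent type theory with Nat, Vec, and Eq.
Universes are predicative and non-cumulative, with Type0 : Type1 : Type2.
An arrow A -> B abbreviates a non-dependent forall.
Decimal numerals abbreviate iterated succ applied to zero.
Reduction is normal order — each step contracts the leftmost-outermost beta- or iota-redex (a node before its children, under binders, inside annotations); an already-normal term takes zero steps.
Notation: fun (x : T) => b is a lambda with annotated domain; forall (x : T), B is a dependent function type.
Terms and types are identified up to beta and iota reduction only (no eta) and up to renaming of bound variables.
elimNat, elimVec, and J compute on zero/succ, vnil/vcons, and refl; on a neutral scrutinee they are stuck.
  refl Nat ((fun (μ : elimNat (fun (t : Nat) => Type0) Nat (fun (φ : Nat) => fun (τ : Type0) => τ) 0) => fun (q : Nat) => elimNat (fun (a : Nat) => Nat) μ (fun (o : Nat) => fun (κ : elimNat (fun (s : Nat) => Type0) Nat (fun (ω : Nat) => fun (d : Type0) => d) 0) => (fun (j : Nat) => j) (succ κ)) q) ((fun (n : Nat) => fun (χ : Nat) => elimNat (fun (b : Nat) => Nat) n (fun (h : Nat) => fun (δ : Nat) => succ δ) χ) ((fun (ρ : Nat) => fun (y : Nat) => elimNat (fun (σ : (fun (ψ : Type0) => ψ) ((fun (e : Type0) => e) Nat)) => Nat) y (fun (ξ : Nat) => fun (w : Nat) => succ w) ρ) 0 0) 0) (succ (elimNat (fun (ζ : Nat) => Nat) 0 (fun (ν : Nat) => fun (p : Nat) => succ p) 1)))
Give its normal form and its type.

normal form:
  refl Nat 2
inferred type:
  Eq Nat 2 2
observation: the leftmost-outermost redex is a beta-redex, and normalization takes 22 steps.


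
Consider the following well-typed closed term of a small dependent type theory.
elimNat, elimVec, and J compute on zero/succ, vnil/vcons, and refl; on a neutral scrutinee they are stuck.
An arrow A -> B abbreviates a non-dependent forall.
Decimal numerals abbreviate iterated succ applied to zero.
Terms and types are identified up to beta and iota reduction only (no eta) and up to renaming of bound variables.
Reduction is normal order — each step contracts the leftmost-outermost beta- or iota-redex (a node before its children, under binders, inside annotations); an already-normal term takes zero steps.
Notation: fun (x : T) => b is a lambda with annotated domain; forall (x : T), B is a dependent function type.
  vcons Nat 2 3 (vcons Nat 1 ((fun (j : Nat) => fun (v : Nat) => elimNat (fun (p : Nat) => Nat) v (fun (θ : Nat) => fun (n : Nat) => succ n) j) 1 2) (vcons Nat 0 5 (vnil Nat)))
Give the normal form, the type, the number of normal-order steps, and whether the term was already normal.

reduced normal form:
  vcons Nat 2 3 (vcons Nat 1 3 (vcons Nat 0 5 (vnil Nat)))
the term's type:
  Vec Nat 3
steps to reach normal form (normal order): 6
already normal: no
first redex: a beta-redex


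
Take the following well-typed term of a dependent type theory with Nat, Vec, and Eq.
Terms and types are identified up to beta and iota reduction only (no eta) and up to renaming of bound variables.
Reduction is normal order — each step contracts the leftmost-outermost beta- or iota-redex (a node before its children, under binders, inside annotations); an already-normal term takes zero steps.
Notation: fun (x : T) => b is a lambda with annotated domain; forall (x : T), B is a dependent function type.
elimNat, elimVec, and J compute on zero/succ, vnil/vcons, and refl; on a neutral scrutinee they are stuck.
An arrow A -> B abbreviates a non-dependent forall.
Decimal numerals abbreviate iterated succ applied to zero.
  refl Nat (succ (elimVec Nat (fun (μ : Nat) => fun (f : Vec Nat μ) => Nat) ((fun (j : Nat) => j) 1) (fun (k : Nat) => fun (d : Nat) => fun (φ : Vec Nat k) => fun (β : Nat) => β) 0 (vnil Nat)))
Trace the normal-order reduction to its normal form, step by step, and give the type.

reduction (normal order):
  refl Nat (succ (elimVec Nat (fun (μ : Nat) => fun (f : Vec Nat μ) => Nat) ((fun (j : Nat) => j) 1) (fun (k : Nat) => fun (d : Nat) => fun (φ : Vec Nat k) => fun (β : Nat) => β) 0 (vnil Nat)))
  ~> refl Nat (succ ((fun (μ : Nat) => μ) 1))
  ~> refl Nat 2
inferred type:
  Eq Nat 2 2


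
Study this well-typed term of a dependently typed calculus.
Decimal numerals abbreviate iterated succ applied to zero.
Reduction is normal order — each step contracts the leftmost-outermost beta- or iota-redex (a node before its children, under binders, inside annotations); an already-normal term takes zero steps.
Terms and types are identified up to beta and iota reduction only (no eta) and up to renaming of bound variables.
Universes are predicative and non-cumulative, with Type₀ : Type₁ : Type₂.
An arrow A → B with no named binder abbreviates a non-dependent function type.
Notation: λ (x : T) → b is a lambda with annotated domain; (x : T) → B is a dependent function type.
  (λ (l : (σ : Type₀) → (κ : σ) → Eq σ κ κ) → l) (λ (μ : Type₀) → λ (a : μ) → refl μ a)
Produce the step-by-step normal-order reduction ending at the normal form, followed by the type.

reduction (normal order):
  (λ (l : (σ : Type₀) → (κ : σ) → Eq σ κ κ) → l) (λ (μ : Type₀) → λ (a : μ) → refl μ a)
  ~> λ (l : Type₀) → λ (σ : l) → refl l σ
type:
  (l : Type₀) → (σ : l) → Eq l σ σ


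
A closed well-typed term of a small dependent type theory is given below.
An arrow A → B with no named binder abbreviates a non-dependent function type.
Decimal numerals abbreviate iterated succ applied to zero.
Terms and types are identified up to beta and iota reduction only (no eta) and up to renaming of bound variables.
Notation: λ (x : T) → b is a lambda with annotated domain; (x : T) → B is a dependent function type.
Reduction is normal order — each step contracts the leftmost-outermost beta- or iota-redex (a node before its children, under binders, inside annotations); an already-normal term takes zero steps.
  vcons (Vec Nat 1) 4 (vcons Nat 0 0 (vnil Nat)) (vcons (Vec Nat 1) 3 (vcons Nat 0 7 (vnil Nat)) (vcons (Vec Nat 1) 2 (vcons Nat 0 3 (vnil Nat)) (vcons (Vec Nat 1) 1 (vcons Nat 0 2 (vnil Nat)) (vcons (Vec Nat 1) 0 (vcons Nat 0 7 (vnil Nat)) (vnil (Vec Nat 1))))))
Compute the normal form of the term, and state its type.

reduced normal form:
  vcons (Vec Nat 1) 4 (vcons Nat 0 0 (vnil Nat)) (vcons (Vec Nat 1) 3 (vcons Nat 0 7 (vnil Nat)) (vcons (Vec Nat 1) 2 (vcons Nat 0 3 (vnil Nat)) (vcons (Vec Nat 1) 1 (vcons Nat 0 2 (vnil Nat)) (vcons (Vec Nat 1) 0 (vcons Nat 0 7 (vnil Nat)) (vnil (Vec Nat 1))))))
type:
  Vec (Vec Nat 1) 5


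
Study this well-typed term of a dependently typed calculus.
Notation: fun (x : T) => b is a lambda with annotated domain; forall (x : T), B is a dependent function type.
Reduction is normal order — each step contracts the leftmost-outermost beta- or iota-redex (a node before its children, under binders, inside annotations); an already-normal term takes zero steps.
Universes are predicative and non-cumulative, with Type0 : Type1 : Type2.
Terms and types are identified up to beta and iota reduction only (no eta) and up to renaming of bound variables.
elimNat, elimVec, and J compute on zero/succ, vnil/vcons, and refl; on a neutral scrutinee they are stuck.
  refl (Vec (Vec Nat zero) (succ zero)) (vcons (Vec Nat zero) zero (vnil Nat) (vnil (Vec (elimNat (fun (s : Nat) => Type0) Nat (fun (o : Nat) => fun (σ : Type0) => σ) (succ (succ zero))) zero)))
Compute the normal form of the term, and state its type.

normal form:
  refl (Vec (Vec Nat zero) (succ zero)) (vcons (Vec Nat zero) zero (vnil Nat) (vnil (Vec Nat zero)))
type:
  Eq (Vec (Vec Nat zero) (succ zero)) (vcons (Vec Nat zero) zero (vnil Nat) (vnil (Vec Nat zero))) (vcons (Vec Nat zero) zero (vnil Nat) (vnil (Vec Nat zero)))
observation: the leftmost-outermost redex is an elimNat iota-redex, and normalization takes 7 steps.


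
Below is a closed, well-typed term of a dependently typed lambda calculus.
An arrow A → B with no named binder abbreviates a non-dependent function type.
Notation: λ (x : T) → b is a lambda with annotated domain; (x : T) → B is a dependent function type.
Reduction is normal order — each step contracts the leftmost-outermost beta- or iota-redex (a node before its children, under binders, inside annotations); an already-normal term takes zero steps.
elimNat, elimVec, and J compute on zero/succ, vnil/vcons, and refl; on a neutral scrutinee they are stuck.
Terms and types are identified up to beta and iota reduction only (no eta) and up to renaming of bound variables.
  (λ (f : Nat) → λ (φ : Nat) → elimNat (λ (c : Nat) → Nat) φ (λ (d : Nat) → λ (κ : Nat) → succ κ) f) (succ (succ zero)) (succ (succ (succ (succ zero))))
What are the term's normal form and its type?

resulting normal form:
  succ (succ (succ (succ (succ (succ zero)))))
type:
  Nat


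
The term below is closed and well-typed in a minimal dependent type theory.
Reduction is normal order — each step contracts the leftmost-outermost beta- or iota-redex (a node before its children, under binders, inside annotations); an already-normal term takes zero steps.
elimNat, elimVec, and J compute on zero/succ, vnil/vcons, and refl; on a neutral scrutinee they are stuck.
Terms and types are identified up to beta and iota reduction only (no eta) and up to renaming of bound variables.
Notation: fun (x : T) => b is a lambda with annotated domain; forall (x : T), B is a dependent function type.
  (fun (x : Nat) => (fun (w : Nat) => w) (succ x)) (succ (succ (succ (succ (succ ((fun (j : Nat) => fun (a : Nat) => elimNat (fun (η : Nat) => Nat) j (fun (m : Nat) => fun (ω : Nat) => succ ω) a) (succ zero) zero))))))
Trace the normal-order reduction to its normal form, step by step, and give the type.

normal-order reduction sequence:
  (fun (x : Nat) => (fun (w : Nat) => w) (succ x)) (succ (succ (succ (succ (succ ((fun (j : Nat) => fun (a : Nat) => elimNat (fun (η : Nat) => Nat) j (fun (m : Nat) => fun (ω : Nat) => succ ω) a) (succ zero) zero))))))
  ~> (fun (x : Nat) => x) (succ (succ (succ (succ (succ (succ ((fun (w : Nat) => fun (j : Nat) => elimNat (fun (a : Nat) => Nat) w (fun (η : Nat) => fun (m : Nat) => succ m) j) (succ zero) zero)))))))
  ~> succ (succ (succ (succ (succ (succ ((fun (x : Nat) => fun (w : Nat) => elimNat (fun (j : Nat) => Nat) x (fun (a : Nat) => fun (η : Nat) => succ η) w) (succ zero) zero))))))
  ~> succ (succ (succ (succ (succ (succ ((fun (x : Nat) => elimNat (fun (w : Nat) => Nat) (succ zero) (fun (j : Nat) => fun (a : Nat) => succ a) x) zero))))))
  ~> succ (succ (succ (succ (succ (succ (elimNat (fun (x : Nat) => Nat) (succ zero) (fun (w : Nat) => fun (j : Nat) => succ j) zero))))))
  ~> succ (succ (succ (succ (succ (succ (succ zero))))))
inferred type:
  Nat


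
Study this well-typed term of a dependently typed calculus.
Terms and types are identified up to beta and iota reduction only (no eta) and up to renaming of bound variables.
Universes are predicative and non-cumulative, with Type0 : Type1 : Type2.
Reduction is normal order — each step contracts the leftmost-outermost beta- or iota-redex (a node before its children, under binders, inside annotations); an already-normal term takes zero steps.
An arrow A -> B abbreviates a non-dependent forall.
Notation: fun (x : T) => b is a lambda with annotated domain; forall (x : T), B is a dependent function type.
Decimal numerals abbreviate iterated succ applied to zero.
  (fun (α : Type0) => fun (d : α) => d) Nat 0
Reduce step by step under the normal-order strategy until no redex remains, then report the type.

normal-order reduction sequence:
  (fun (α : Type0) => fun (d : α) => d) Nat 0
  ~> (fun (α : Nat) => α) 0
  ~> 0
the term's type:
  Nat


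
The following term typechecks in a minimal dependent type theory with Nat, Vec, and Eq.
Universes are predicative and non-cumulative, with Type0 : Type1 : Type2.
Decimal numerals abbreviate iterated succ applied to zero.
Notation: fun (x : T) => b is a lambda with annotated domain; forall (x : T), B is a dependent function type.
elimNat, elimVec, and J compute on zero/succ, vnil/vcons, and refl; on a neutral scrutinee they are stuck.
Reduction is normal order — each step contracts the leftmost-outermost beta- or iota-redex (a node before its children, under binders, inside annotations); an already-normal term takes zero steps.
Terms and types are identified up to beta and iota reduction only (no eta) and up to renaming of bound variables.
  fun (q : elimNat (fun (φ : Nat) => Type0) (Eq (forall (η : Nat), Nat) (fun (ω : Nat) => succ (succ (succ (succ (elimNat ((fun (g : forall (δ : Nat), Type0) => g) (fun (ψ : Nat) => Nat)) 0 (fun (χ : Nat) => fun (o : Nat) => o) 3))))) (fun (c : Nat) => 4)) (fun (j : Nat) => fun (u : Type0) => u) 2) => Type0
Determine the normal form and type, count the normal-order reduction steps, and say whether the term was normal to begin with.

resulting normal form:
  fun (q : Eq (forall (φ : Nat), Nat) (fun (η : Nat) => 4) (fun (ω : Nat) => 4)) => Type0
the term's type:
  forall (q : Eq (forall (φ : Nat), Nat) (fun (η : Nat) => 4) (fun (ω : Nat) => 4)), Type1
steps to reach normal form (normal order): 17
started in normal form: no
first redex: an elimNat iota-redex


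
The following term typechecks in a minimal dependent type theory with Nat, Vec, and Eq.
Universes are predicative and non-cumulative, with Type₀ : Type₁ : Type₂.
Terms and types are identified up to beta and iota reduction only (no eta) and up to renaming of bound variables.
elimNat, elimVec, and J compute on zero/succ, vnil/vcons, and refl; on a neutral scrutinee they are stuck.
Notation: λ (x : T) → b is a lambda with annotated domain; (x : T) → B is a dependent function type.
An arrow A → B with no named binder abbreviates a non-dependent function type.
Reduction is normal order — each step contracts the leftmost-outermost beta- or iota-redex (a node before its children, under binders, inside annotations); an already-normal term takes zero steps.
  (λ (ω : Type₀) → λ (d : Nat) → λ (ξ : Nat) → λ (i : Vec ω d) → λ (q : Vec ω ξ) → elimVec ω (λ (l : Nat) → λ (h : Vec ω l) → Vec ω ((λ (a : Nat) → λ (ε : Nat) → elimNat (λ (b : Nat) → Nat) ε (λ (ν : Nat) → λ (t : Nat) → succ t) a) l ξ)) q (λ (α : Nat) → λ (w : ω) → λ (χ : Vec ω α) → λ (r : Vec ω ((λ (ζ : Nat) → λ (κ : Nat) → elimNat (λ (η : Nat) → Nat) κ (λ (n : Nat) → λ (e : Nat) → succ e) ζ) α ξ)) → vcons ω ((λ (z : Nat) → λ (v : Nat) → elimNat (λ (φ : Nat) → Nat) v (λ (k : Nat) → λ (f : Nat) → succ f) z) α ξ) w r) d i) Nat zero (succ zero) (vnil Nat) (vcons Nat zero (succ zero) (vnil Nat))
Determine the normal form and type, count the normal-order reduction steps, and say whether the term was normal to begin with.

resulting normal form:
  vcons Nat zero (succ zero) (vnil Nat)
inferred type:
  Vec Nat (succ zero)
normal-order step count: 6
started in normal form: no
first redex: a beta-redex


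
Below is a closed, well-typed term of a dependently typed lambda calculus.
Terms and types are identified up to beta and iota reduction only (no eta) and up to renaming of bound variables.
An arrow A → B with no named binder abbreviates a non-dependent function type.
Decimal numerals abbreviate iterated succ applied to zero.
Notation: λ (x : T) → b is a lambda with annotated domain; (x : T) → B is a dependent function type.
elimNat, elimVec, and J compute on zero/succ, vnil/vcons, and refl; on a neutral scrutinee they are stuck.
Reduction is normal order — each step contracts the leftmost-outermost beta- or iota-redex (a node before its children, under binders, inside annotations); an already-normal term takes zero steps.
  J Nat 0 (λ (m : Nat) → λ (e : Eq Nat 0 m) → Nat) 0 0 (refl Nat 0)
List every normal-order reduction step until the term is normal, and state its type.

normal-order reduction sequence:
  J Nat 0 (λ (m : Nat) → λ (e : Eq Nat 0 m) → Nat) 0 0 (refl Nat 0)
  ~> 0
inferred type:
  Nat


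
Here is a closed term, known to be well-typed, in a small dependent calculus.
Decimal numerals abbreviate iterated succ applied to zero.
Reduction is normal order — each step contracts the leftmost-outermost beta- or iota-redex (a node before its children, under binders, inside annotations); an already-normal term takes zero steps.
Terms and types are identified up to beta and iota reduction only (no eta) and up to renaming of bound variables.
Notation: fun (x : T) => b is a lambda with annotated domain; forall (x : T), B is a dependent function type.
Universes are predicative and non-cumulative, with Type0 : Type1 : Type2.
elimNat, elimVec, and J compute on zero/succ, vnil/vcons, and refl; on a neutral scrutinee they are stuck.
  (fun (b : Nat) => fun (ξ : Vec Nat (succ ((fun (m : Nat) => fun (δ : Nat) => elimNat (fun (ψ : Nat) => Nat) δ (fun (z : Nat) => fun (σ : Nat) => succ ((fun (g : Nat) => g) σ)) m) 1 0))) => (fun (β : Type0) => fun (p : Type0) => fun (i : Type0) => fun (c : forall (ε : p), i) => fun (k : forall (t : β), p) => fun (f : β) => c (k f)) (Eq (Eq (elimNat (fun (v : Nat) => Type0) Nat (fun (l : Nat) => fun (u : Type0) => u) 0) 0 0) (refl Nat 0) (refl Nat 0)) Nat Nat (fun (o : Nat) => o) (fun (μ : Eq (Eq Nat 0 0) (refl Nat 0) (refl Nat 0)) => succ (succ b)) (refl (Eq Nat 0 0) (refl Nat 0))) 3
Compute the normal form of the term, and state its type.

reduced normal form:
  fun (b : Vec Nat 2) => 5
the term's type:
  forall (b : Vec Nat 2), Nat
observation: contracting a beta-redex first, the term normalizes in 16 steps.


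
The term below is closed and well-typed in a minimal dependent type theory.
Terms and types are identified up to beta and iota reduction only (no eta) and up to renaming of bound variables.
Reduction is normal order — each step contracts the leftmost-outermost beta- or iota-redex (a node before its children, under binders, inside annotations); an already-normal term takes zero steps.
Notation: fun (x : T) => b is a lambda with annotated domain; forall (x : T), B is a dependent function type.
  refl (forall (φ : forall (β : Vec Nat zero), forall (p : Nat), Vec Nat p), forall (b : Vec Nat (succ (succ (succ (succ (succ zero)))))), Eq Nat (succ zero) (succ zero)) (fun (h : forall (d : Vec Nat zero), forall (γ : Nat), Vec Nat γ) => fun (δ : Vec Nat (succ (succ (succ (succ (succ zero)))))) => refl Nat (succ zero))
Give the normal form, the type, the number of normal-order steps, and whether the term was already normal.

reduced normal form:
  refl (forall (φ : forall (β : Vec Nat zero), forall (p : Nat), Vec Nat p), forall (b : Vec Nat (succ (succ (succ (succ (succ zero)))))), Eq Nat (succ zero) (succ zero)) (fun (h : forall (d : Vec Nat zero), forall (γ : Nat), Vec Nat γ) => fun (δ : Vec Nat (succ (succ (succ (succ (succ zero)))))) => refl Nat (succ zero))
the term's type:
  Eq (forall (φ : forall (β : Vec Nat zero), forall (p : Nat), Vec Nat p), forall (b : Vec Nat (succ (succ (succ (succ (succ zero)))))), Eq Nat (succ zero) (succ zero)) (fun (h : forall (d : Vec Nat zero), forall (γ : Nat), Vec Nat γ) => fun (δ : Vec Nat (succ (succ (succ (succ (succ zero)))))) => refl Nat (succ zero)) (fun (v : forall (ζ : Vec Nat zero), forall (m : Nat), Vec Nat m) => fun (t : Vec Nat (succ (succ (succ (succ (succ zero)))))) => refl Nat (succ zero))
normal-order step count: 0
already normal: yes


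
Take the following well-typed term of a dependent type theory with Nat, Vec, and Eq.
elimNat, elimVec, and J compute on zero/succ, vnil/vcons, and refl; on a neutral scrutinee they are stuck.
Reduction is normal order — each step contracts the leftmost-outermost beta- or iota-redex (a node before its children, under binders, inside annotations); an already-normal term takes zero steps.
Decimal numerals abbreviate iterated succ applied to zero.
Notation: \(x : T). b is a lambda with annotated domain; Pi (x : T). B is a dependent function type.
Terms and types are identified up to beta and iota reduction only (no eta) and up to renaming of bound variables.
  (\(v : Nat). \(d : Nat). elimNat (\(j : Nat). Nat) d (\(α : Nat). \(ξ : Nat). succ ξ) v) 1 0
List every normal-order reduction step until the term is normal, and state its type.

normal-order reduction:
  (\(v : Nat). \(d : Nat). elimNat (\(j : Nat). Nat) d (\(α : Nat). \(ξ : Nat). succ ξ) v) 1 0
  ~> (\(v : Nat). elimNat (\(d : Nat). Nat) v (\(j : Nat). \(α : Nat). succ α) 1) 0
  ~> elimNat (\(v : Nat). Nat) 0 (\(d : Nat). \(j : Nat). succ j) 1
  ~> (\(v : Nat). \(d : Nat). succ d) 0 (elimNat (\(j : Nat). Nat) 0 (\(α : Nat). \(ξ : Nat). succ ξ) 0)
  ~> (\(v : Nat). succ v) (elimNat (\(d : Nat). Nat) 0 (\(j : Nat). \(α : Nat). succ α) 0)
  ~> succ (elimNat (\(v : Nat). Nat) 0 (\(d : Nat). \(j : Nat). succ j) 0)
  ~> 1
type:
  Nat


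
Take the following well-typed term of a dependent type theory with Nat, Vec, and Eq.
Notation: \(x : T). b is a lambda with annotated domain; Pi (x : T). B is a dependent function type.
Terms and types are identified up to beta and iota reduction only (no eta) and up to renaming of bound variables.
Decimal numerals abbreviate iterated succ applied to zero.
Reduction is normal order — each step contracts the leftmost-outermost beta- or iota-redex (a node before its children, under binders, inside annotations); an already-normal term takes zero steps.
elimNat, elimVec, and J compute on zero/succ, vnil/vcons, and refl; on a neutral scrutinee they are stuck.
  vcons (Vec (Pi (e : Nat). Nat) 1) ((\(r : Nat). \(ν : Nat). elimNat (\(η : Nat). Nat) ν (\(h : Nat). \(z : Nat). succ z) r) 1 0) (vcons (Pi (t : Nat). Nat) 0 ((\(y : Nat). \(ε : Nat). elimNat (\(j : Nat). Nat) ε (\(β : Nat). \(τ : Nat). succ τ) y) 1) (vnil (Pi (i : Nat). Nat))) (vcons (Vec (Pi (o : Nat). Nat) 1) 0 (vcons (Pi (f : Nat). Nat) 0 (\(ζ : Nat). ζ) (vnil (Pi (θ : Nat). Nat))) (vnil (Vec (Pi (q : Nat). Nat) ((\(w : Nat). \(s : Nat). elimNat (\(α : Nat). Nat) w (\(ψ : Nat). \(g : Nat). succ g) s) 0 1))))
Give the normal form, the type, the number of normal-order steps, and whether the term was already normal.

normal form:
  vcons (Vec (Pi (e : Nat). Nat) 1) 1 (vcons (Pi (r : Nat). Nat) 0 (\(ν : Nat). succ ν) (vnil (Pi (η : Nat). Nat))) (vcons (Vec (Pi (h : Nat). Nat) 1) 0 (vcons (Pi (z : Nat). Nat) 0 (\(t : Nat). t) (vnil (Pi (y : Nat). Nat))) (vnil (Vec (Pi (ε : Nat). Nat) 1)))
the term's type:
  Vec (Vec (Pi (e : Nat). Nat) 1) 2
normal-order step count: 17
term was already normal: no
first contracted redex: a beta-redex


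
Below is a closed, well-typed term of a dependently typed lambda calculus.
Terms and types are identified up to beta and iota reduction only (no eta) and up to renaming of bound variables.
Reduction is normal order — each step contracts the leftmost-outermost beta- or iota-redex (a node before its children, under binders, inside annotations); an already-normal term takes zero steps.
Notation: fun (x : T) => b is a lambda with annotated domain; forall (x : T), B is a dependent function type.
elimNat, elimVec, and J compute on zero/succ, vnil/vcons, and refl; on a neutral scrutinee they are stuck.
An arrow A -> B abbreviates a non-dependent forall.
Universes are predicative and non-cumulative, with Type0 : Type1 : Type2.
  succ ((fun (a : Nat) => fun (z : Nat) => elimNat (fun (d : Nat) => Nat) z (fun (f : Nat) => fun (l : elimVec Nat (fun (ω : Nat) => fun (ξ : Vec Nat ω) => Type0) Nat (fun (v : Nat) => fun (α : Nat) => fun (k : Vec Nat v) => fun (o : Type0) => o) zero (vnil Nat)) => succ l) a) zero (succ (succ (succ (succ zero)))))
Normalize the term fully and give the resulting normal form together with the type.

resulting normal form:
  succ (succ (succ (succ (succ zero))))
type:
  Nat
observation: 3 normal-order steps normalize the term, beginning with a beta-redex.


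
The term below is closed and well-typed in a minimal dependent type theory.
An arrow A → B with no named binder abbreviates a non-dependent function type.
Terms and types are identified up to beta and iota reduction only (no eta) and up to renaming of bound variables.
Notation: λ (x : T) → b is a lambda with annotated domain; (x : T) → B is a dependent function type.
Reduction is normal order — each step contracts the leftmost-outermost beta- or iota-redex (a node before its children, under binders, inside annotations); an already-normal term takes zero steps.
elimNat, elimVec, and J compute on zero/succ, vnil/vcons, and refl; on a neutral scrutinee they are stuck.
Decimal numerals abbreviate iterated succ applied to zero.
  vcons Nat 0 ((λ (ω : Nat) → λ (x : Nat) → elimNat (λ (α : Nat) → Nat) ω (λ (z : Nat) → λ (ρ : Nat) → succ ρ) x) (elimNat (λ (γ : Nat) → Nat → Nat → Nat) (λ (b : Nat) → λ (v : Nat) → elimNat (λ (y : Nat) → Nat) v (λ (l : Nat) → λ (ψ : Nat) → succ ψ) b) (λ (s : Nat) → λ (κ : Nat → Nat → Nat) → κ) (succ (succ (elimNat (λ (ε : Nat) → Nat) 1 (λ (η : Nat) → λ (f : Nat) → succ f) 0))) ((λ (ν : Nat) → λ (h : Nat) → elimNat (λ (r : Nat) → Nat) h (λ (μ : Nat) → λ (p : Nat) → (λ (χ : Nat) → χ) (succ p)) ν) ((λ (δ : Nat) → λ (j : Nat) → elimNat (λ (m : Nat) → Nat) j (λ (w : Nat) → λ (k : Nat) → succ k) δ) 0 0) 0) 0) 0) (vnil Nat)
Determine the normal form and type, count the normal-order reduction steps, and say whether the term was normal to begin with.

reduced normal form:
  vcons Nat 0 0 (vnil Nat)
type:
  Vec Nat 1
steps to reach normal form (normal order): 24
term was already normal: no
first contracted redex: a beta-redex


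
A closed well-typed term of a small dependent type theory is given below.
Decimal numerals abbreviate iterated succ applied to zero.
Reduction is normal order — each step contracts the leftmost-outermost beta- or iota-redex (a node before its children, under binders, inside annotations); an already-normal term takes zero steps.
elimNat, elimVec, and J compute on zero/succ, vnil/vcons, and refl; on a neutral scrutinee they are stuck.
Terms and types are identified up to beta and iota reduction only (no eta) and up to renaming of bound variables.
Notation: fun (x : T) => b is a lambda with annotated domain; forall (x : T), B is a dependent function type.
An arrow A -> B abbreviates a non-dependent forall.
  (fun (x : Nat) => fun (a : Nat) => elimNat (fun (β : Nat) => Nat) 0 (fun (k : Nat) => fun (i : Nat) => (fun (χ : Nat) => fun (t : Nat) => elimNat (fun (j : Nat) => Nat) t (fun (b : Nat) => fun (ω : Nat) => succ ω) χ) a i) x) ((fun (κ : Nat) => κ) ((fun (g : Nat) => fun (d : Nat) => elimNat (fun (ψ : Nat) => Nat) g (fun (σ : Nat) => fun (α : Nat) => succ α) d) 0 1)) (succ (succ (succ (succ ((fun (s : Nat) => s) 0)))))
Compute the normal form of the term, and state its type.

resulting normal form:
  4
the term's type:
  Nat
observation: contracting a beta-redex first, the term normalizes in 29 steps.


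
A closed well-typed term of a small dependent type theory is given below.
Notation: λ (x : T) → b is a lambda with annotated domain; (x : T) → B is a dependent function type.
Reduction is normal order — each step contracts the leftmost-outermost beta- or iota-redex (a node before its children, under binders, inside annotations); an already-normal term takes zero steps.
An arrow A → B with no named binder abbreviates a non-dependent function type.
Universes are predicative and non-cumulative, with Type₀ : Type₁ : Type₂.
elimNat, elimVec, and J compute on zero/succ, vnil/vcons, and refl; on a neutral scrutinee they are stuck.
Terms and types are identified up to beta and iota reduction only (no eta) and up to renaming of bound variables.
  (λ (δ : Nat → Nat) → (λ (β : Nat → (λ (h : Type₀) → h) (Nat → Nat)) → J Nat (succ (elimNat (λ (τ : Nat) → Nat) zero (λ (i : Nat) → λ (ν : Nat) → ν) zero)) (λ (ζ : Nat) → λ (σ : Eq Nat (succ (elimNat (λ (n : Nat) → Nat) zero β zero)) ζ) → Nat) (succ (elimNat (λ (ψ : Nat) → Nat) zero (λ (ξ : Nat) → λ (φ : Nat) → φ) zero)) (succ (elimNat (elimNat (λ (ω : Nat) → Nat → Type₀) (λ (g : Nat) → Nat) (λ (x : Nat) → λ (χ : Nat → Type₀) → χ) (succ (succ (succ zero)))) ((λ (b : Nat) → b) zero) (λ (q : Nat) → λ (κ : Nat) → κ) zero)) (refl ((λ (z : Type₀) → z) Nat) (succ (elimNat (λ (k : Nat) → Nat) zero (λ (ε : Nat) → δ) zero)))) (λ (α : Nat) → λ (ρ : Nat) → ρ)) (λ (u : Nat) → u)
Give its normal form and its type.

reduced normal form:
  succ zero
type:
  Nat


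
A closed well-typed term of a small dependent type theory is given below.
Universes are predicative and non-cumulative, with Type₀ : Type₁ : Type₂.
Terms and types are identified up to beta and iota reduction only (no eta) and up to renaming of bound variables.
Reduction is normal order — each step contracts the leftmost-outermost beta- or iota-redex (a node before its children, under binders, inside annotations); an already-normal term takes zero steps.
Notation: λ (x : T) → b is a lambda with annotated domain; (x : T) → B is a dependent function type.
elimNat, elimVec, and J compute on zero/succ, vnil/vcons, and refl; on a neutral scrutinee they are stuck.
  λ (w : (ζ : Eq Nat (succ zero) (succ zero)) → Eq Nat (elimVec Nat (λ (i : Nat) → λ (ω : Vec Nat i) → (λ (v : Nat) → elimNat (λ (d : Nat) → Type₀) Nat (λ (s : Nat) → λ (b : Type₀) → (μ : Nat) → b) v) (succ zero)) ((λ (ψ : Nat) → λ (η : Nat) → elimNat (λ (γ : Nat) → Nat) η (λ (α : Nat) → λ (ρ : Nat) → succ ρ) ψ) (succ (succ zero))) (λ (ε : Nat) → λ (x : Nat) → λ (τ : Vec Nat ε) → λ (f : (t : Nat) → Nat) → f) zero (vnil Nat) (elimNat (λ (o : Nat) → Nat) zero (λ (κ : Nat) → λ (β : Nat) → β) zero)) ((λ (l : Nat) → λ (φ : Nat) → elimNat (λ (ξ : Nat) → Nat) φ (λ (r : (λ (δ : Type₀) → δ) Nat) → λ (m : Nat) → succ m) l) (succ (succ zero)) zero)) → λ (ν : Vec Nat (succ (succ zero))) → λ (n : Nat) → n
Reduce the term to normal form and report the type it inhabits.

reduced normal form:
  λ (w : (ζ : Eq Nat (succ zero) (succ zero)) → Eq Nat (succ (succ zero)) (succ (succ zero))) → λ (i : Vec Nat (succ (succ zero))) → λ (ω : Nat) → ω
inferred type:
  (w : (ζ : Eq Nat (succ zero) (succ zero)) → Eq Nat (succ (succ zero)) (succ (succ zero))) → (i : Vec Nat (succ (succ zero))) → (ω : Nat) → Nat


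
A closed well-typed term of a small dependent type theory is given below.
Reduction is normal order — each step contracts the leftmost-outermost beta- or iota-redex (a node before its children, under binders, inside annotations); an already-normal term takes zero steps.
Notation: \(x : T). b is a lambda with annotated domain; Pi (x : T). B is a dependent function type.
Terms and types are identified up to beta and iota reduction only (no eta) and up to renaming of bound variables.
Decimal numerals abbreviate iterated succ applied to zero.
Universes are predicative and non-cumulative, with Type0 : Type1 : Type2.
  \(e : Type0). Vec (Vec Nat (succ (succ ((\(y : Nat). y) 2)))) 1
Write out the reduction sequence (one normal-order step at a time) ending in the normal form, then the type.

normal-order reduction sequence:
  \(e : Type0). Vec (Vec Nat (succ (succ ((\(y : Nat). y) 2)))) 1
  ~> \(e : Type0). Vec (Vec Nat 4) 1
type:
  Pi (e : Type0). Type0


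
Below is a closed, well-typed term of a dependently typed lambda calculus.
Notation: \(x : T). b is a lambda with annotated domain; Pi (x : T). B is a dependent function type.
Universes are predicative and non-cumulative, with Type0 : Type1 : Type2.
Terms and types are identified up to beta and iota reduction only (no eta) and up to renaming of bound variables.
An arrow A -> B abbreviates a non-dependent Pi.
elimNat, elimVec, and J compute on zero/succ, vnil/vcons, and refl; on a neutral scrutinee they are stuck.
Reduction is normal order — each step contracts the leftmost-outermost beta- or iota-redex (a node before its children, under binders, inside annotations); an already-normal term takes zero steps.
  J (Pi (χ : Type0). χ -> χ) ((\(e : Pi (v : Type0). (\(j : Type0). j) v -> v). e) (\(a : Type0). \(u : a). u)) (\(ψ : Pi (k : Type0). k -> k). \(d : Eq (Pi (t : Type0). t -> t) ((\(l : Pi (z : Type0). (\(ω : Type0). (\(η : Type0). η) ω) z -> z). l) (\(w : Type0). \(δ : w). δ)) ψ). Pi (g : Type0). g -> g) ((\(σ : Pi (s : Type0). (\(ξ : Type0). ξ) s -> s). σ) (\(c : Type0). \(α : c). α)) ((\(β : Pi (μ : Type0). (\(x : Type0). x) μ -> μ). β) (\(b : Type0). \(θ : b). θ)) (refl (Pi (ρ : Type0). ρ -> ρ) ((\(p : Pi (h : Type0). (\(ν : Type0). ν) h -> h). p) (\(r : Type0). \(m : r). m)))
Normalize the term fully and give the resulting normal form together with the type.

reduced normal form:
  \(χ : Type0). \(e : χ). e
inferred type:
  Pi (χ : Type0). χ -> χ


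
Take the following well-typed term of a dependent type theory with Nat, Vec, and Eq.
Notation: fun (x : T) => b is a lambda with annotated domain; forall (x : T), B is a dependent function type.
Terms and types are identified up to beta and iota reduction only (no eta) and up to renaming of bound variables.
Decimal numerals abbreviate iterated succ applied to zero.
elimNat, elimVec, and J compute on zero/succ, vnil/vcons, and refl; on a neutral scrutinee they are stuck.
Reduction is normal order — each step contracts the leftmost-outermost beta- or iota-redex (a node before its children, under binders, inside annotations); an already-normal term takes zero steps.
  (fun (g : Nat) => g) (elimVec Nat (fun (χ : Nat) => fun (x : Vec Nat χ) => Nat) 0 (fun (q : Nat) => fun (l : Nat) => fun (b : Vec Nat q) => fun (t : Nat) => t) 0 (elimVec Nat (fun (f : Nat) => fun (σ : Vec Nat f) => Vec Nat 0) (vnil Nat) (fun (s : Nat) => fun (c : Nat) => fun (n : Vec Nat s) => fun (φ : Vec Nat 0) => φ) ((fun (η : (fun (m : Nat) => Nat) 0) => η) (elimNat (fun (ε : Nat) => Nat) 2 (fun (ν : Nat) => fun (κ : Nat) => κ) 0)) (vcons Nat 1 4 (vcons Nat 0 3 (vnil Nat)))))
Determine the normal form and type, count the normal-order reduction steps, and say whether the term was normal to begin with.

resulting normal form:
  0
inferred type:
  Nat
normal-order step count: 13
started in normal form: no
first contracted redex: a beta-redex
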